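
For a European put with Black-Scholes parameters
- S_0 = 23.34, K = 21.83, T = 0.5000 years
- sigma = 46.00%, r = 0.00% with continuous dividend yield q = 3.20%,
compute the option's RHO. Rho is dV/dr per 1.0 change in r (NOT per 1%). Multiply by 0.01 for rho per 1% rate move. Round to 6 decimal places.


d1 = 0.3190695031; d2 = -0.0061996162
phi(d1) = 0.3791432386; exp(-qT) = 0.9841273201; exp(-rT) = 1.0000000000
N(-d2) = 0.5024732732
Rho = -K*T*exp(-rT)*N(-d2) = -21.8300 * 0.5000 * 1.0000000000 * 0.5024732732 = -5.484496

Answer: Rho = -5.484496


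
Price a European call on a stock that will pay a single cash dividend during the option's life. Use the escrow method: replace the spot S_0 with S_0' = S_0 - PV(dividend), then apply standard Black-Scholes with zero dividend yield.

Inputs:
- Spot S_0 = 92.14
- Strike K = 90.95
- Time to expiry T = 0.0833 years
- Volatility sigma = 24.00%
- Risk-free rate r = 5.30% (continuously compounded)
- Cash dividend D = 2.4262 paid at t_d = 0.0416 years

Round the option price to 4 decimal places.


Answer: Price = 2.0971

Derivation:
PV(D) = D * exp(-r * t_d) = 2.4262 * 0.99779763 = 2.42085661
S_0' = S_0 - PV(D) = 92.1400 - 2.42085661 = 89.71914339
d1 = (ln(S_0'/K) + (r + sigma^2/2)*T) / (sigma*sqrt(T)) = -0.09833958
d2 = d1 - sigma*sqrt(T) = -0.16760775
exp(-rT) = 0.99559483
N(d1) = 0.46083133; N(d2) = 0.43344594
C = S_0' * N(d1) - K * exp(-rT) * N(d2) = 89.71914339 * 0.46083133 - 90.9500 * 0.99559483 * 0.43344594 = 2.0971


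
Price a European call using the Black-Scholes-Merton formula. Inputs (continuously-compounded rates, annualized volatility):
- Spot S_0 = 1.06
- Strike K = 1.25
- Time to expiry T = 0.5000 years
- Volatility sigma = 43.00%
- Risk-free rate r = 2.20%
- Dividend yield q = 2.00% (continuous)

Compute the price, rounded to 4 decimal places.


Answer: Price = 0.0640

Derivation:
d1 = (ln(S/K) + (r - q + 0.5*sigma^2) * T) / (sigma * sqrt(T)) = -0.38693423
d2 = d1 - sigma * sqrt(T) = -0.69099015
exp(-rT) = 0.98906028; exp(-qT) = 0.99004983
C = S_0 * exp(-qT) * N(d1) - K * exp(-rT) * N(d2)
N(d1) = 0.34940245; N(d2) = 0.24478587
C = 1.0600 * 0.99004983 * 0.34940245 - 1.2500 * 0.98906028 * 0.24478587 = 0.0640


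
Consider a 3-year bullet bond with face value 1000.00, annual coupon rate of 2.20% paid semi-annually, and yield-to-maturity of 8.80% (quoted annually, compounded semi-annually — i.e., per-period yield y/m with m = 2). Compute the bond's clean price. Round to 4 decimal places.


Coupon per period c = face * coupon_rate / m = 11.000000
Periods per year m = 2; per-period yield y/m = 0.044000
Number of cashflows N = 6
Cashflows (t years, CF_t, discount factor 1/(1+y/m)^(m*t), PV):
  t = 0.5000: CF_t = 11.000000, DF = 0.957854, PV = 10.536398
  t = 1.0000: CF_t = 11.000000, DF = 0.917485, PV = 10.092336
  t = 1.5000: CF_t = 11.000000, DF = 0.878817, PV = 9.666988
  t = 2.0000: CF_t = 11.000000, DF = 0.841779, PV = 9.259567
  t = 2.5000: CF_t = 11.000000, DF = 0.806302, PV = 8.869317
  t = 3.0000: CF_t = 1011.000000, DF = 0.772320, PV = 780.815028
Price P = sum_t PV_t = 829.239635

Answer: Price = 829.2396


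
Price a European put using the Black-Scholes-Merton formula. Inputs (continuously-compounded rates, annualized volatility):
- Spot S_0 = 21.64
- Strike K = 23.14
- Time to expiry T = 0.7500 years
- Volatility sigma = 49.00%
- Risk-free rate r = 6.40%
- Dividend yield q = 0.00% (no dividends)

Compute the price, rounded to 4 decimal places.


Answer: Price = 3.8825

Derivation:
d1 = (ln(S/K) + (r - q + 0.5*sigma^2) * T) / (sigma * sqrt(T)) = 0.16735672
d2 = d1 - sigma * sqrt(T) = -0.25699573
exp(-rT) = 0.95313379; exp(-qT) = 1.00000000
P = K * exp(-rT) * N(-d2) - S_0 * exp(-qT) * N(-d1)
N(-d1) = 0.43354469; N(-d2) = 0.60140897
P = 23.1400 * 0.95313379 * 0.60140897 - 21.6400 * 1.00000000 * 0.43354469 = 3.8825


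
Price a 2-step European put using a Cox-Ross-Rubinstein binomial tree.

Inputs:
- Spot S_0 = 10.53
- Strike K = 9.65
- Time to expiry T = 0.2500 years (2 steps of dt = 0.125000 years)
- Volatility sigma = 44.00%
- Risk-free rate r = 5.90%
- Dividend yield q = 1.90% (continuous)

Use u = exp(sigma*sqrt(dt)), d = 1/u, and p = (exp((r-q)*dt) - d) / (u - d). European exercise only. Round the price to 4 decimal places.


dt = T/N = 0.125000
u = exp(sigma*sqrt(dt)) = 1.168316; d = 1/u = 0.855933
p = (exp((r-q)*dt) - d) / (u - d) = 0.477233
Discount per step: exp(-r*dt) = 0.992652
Stock lattice S(k, i) with i counting down-moves:
  k=0: S(0,0) = 10.5300
  k=1: S(1,0) = 12.3024; S(1,1) = 9.0130
  k=2: S(2,0) = 14.3731; S(2,1) = 10.5300; S(2,2) = 7.7145
Terminal payoffs V(N, i) = max(K - S_T, 0):
  V(2,0) = 0.000000; V(2,1) = 0.000000; V(2,2) = 1.935503
Backward induction: V(k, i) = exp(-r*dt) * [p * V(k+1, i) + (1-p) * V(k+1, i+1)].
  V(1,0) = exp(-r*dt) * [p*0.000000 + (1-p)*0.000000] = 0.000000
  V(1,1) = exp(-r*dt) * [p*0.000000 + (1-p)*1.935503] = 1.004381
  V(0,0) = exp(-r*dt) * [p*0.000000 + (1-p)*1.004381] = 0.521199

Answer: Price = V(0,0) = 0.5212


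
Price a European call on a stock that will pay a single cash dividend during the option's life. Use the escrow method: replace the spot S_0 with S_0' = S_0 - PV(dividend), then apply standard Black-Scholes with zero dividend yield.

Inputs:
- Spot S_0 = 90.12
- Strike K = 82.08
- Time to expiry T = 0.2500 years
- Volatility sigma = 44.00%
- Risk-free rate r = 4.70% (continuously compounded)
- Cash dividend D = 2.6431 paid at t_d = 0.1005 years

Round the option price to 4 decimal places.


PV(D) = D * exp(-r * t_d) = 2.6431 * 0.99528764 = 2.63064476
S_0' = S_0 - PV(D) = 90.1200 - 2.63064476 = 87.48935524
d1 = (ln(S_0'/K) + (r + sigma^2/2)*T) / (sigma*sqrt(T)) = 0.45351250
d2 = d1 - sigma*sqrt(T) = 0.23351250
exp(-rT) = 0.98831876
N(d1) = 0.67491013; N(d2) = 0.59231827
C = S_0' * N(d1) - K * exp(-rT) * N(d2) = 87.48935524 * 0.67491013 - 82.0800 * 0.98831876 * 0.59231827 = 10.9979

Answer: Price = 10.9979


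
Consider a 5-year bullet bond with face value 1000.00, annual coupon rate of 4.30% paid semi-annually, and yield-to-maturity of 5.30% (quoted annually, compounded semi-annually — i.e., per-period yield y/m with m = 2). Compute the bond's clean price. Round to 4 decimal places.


Coupon per period c = face * coupon_rate / m = 21.500000
Periods per year m = 2; per-period yield y/m = 0.026500
Number of cashflows N = 10
Cashflows (t years, CF_t, discount factor 1/(1+y/m)^(m*t), PV):
  t = 0.5000: CF_t = 21.500000, DF = 0.974184, PV = 20.944959
  t = 1.0000: CF_t = 21.500000, DF = 0.949035, PV = 20.404246
  t = 1.5000: CF_t = 21.500000, DF = 0.924535, PV = 19.877493
  t = 2.0000: CF_t = 21.500000, DF = 0.900667, PV = 19.364338
  t = 2.5000: CF_t = 21.500000, DF = 0.877415, PV = 18.864430
  t = 3.0000: CF_t = 21.500000, DF = 0.854764, PV = 18.377428
  t = 3.5000: CF_t = 21.500000, DF = 0.832698, PV = 17.902999
  t = 4.0000: CF_t = 21.500000, DF = 0.811201, PV = 17.440817
  t = 4.5000: CF_t = 21.500000, DF = 0.790259, PV = 16.990567
  t = 5.0000: CF_t = 1021.500000, DF = 0.769858, PV = 786.409650
Price P = sum_t PV_t = 956.576926

Answer: Price = 956.5769


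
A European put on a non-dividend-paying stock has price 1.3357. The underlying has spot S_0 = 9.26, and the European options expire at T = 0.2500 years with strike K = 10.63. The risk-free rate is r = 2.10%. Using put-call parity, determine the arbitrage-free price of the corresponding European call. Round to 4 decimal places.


Put-call parity: C - P = S_0 * exp(-qT) - K * exp(-rT).
S_0 * exp(-qT) = 9.2600 * 1.00000000 = 9.26000000
K * exp(-rT) = 10.6300 * 0.99476376 = 10.57433874
C = P + S*exp(-qT) - K*exp(-rT)
C = 1.3357 + 9.26000000 - 10.57433874 = 0.0214

Answer: Call price = 0.0214


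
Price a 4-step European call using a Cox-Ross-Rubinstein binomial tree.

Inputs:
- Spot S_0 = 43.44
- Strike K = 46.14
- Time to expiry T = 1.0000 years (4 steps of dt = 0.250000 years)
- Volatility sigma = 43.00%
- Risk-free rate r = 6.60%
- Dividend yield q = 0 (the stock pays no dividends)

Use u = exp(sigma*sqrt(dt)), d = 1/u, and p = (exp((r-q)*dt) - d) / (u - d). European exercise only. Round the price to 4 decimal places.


Answer: Price = V(0,0) = 7.4614

Derivation:
dt = T/N = 0.250000
u = exp(sigma*sqrt(dt)) = 1.239862; d = 1/u = 0.806541
p = (exp((r-q)*dt) - d) / (u - d) = 0.484850
Discount per step: exp(-r*dt) = 0.983635
Stock lattice S(k, i) with i counting down-moves:
  k=0: S(0,0) = 43.4400
  k=1: S(1,0) = 53.8596; S(1,1) = 35.0362
  k=2: S(2,0) = 66.7785; S(2,1) = 43.4400; S(2,2) = 28.2581
  k=3: S(3,0) = 82.7961; S(3,1) = 53.8596; S(3,2) = 35.0362; S(3,3) = 22.7913
  k=4: S(4,0) = 102.6557; S(4,1) = 66.7785; S(4,2) = 43.4400; S(4,3) = 28.2581; S(4,4) = 18.3822
Terminal payoffs V(N, i) = max(S_T - K, 0):
  V(4,0) = 56.515701; V(4,1) = 20.638467; V(4,2) = 0.000000; V(4,3) = 0.000000; V(4,4) = 0.000000
Backward induction: V(k, i) = exp(-r*dt) * [p * V(k+1, i) + (1-p) * V(k+1, i+1)].
  V(3,0) = exp(-r*dt) * [p*56.515701 + (1-p)*20.638467] = 37.411140
  V(3,1) = exp(-r*dt) * [p*20.638467 + (1-p)*0.000000] = 9.842808
  V(3,2) = exp(-r*dt) * [p*0.000000 + (1-p)*0.000000] = 0.000000
  V(3,3) = exp(-r*dt) * [p*0.000000 + (1-p)*0.000000] = 0.000000
  V(2,0) = exp(-r*dt) * [p*37.411140 + (1-p)*9.842808] = 22.829503
  V(2,1) = exp(-r*dt) * [p*9.842808 + (1-p)*0.000000] = 4.694189
  V(2,2) = exp(-r*dt) * [p*0.000000 + (1-p)*0.000000] = 0.000000
  V(1,0) = exp(-r*dt) * [p*22.829503 + (1-p)*4.694189] = 13.266385
  V(1,1) = exp(-r*dt) * [p*4.694189 + (1-p)*0.000000] = 2.238732
  V(0,0) = exp(-r*dt) * [p*13.266385 + (1-p)*2.238732] = 7.461356


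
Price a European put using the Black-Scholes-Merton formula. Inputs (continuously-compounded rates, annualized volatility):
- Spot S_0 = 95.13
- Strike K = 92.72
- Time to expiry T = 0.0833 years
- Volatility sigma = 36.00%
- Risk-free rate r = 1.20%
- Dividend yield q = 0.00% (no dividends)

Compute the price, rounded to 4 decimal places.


Answer: Price = 2.7655

Derivation:
d1 = (ln(S/K) + (r - q + 0.5*sigma^2) * T) / (sigma * sqrt(T)) = 0.30853629
d2 = d1 - sigma * sqrt(T) = 0.20463403
exp(-rT) = 0.99900090; exp(-qT) = 1.00000000
P = K * exp(-rT) * N(-d2) - S_0 * exp(-qT) * N(-d1)
N(-d1) = 0.37883715; N(-d2) = 0.41892903
P = 92.7200 * 0.99900090 * 0.41892903 - 95.1300 * 1.00000000 * 0.37883715 = 2.7655


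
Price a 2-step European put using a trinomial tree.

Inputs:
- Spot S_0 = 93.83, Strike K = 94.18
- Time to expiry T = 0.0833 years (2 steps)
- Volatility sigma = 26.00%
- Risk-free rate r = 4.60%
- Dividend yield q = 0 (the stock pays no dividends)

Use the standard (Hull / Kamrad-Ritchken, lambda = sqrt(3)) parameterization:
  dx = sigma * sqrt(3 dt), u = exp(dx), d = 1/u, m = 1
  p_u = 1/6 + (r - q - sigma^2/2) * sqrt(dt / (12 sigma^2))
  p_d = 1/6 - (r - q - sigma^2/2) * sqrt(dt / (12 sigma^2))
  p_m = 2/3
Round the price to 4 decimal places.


dt = T/N = 0.041650; dx = sigma*sqrt(3*dt) = 0.091905
u = exp(dx) = 1.096261; d = 1/u = 0.912191
p_u = 0.169431, p_m = 0.666667, p_d = 0.163902
Discount per step: exp(-r*dt) = 0.998086
Stock lattice S(k, j) with j the centered position index:
  k=0: S(0,+0) = 93.8300
  k=1: S(1,-1) = 85.5909; S(1,+0) = 93.8300; S(1,+1) = 102.8622
  k=2: S(2,-2) = 78.0753; S(2,-1) = 85.5909; S(2,+0) = 93.8300; S(2,+1) = 102.8622; S(2,+2) = 112.7638
Terminal payoffs V(N, j) = max(K - S_T, 0):
  V(2,-2) = 16.104708; V(2,-1) = 8.589085; V(2,+0) = 0.350000; V(2,+1) = 0.000000; V(2,+2) = 0.000000
Backward induction: V(k, j) = exp(-r*dt) * [p_u * V(k+1, j+1) + p_m * V(k+1, j) + p_d * V(k+1, j-1)]
  V(1,-1) = exp(-r*dt) * [p_u*0.350000 + p_m*8.589085 + p_d*16.104708] = 8.408830
  V(1,+0) = exp(-r*dt) * [p_u*0.000000 + p_m*0.350000 + p_d*8.589085] = 1.637963
  V(1,+1) = exp(-r*dt) * [p_u*0.000000 + p_m*0.000000 + p_d*0.350000] = 0.057256
  V(0,+0) = exp(-r*dt) * [p_u*0.057256 + p_m*1.637963 + p_d*8.408830] = 2.475155

Answer: Price = V(0,0) = 2.4752


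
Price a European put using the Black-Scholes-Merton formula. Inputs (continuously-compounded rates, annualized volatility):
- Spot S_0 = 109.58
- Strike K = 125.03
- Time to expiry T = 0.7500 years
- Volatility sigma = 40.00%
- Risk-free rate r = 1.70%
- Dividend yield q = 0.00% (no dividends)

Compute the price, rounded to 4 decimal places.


Answer: Price = 23.8824

Derivation:
d1 = (ln(S/K) + (r - q + 0.5*sigma^2) * T) / (sigma * sqrt(T)) = -0.17074797
d2 = d1 - sigma * sqrt(T) = -0.51715813
exp(-rT) = 0.98733094; exp(-qT) = 1.00000000
P = K * exp(-rT) * N(-d2) - S_0 * exp(-qT) * N(-d1)
N(-d1) = 0.56778903; N(-d2) = 0.69747711
P = 125.0300 * 0.98733094 * 0.69747711 - 109.5800 * 1.00000000 * 0.56778903 = 23.8824


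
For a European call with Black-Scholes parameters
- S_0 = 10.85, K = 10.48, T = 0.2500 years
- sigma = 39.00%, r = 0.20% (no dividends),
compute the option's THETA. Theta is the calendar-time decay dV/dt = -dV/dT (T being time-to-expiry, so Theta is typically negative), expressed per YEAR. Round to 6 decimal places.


d1 = 0.2779943646; d2 = 0.0829943646
phi(d1) = 0.3838210055; exp(-qT) = 1.0000000000; exp(-rT) = 0.9995001250
Theta = -S*exp(-qT)*phi(d1)*sigma/(2*sqrt(T)) - r*K*exp(-rT)*N(d2) + q*S*exp(-qT)*N(d1)
N(d1) = 0.6094916576; N(d2) = 0.5330719897; sqrt(T) = 0.5000000000
Term 1 = -10.8500 * 1.0000000000 * 0.3838210055 * 0.3900 / (2 * 0.5000000000) = -1.6241385848
Term 2 = -0.0020 * 10.4800 * 0.9995001250 * 0.5330719897 = -0.0111676037
Term 3 = 0 (no dividend yield, q = 0)
Theta = -1.6241385848 + (-0.0111676037) + (0.0000000000) = -1.635306

Answer: Theta = -1.635306


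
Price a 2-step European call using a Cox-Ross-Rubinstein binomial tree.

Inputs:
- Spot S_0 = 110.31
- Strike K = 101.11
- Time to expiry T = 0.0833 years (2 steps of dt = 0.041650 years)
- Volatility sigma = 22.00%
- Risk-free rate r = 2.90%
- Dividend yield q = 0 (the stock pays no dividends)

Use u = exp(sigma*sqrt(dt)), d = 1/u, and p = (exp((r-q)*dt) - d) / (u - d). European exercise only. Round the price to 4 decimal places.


Answer: Price = V(0,0) = 9.5116

Derivation:
dt = T/N = 0.041650
u = exp(sigma*sqrt(dt)) = 1.045922; d = 1/u = 0.956095
p = (exp((r-q)*dt) - d) / (u - d) = 0.502232
Discount per step: exp(-r*dt) = 0.998793
Stock lattice S(k, i) with i counting down-moves:
  k=0: S(0,0) = 110.3100
  k=1: S(1,0) = 115.3756; S(1,1) = 105.4668
  k=2: S(2,0) = 120.6738; S(2,1) = 110.3100; S(2,2) = 100.8363
Terminal payoffs V(N, i) = max(S_T - K, 0):
  V(2,0) = 19.563825; V(2,1) = 9.200000; V(2,2) = 0.000000
Backward induction: V(k, i) = exp(-r*dt) * [p * V(k+1, i) + (1-p) * V(k+1, i+1)].
  V(1,0) = exp(-r*dt) * [p*19.563825 + (1-p)*9.200000] = 14.387654
  V(1,1) = exp(-r*dt) * [p*9.200000 + (1-p)*0.000000] = 4.614956
  V(0,0) = exp(-r*dt) * [p*14.387654 + (1-p)*4.614956] = 9.511621


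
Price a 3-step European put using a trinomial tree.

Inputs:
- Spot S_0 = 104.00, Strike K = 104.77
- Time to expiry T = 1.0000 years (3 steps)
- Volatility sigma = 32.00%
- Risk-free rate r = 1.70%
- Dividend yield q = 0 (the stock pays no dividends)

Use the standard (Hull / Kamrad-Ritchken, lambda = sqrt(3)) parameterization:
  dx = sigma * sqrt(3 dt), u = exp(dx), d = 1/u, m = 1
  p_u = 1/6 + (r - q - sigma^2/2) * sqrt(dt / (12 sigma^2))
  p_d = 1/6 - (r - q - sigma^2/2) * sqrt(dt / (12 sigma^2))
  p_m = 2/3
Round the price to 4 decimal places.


Answer: Price = V(0,0) = 11.5602

Derivation:
dt = T/N = 0.333333; dx = sigma*sqrt(3*dt) = 0.320000
u = exp(dx) = 1.377128; d = 1/u = 0.726149
p_u = 0.148854, p_m = 0.666667, p_d = 0.184479
Discount per step: exp(-r*dt) = 0.994349
Stock lattice S(k, j) with j the centered position index:
  k=0: S(0,+0) = 104.0000
  k=1: S(1,-1) = 75.5195; S(1,+0) = 104.0000; S(1,+1) = 143.2213
  k=2: S(2,-2) = 54.8384; S(2,-1) = 75.5195; S(2,+0) = 104.0000; S(2,+1) = 143.2213; S(2,+2) = 197.2340
  k=3: S(3,-3) = 39.8209; S(3,-2) = 54.8384; S(3,-1) = 75.5195; S(3,+0) = 104.0000; S(3,+1) = 143.2213; S(3,+2) = 197.2340; S(3,+3) = 271.6164
Terminal payoffs V(N, j) = max(K - S_T, 0):
  V(3,-3) = 64.949140; V(3,-2) = 49.931588; V(3,-1) = 29.250500; V(3,+0) = 0.770000; V(3,+1) = 0.000000; V(3,+2) = 0.000000; V(3,+3) = 0.000000
Backward induction: V(k, j) = exp(-r*dt) * [p_u * V(k+1, j+1) + p_m * V(k+1, j) + p_d * V(k+1, j-1)]
  V(2,-2) = exp(-r*dt) * [p_u*29.250500 + p_m*49.931588 + p_d*64.949140] = 49.343142
  V(2,-1) = exp(-r*dt) * [p_u*0.770000 + p_m*29.250500 + p_d*49.931588] = 28.663402
  V(2,+0) = exp(-r*dt) * [p_u*0.000000 + p_m*0.770000 + p_d*29.250500] = 5.876049
  V(2,+1) = exp(-r*dt) * [p_u*0.000000 + p_m*0.000000 + p_d*0.770000] = 0.141246
  V(2,+2) = exp(-r*dt) * [p_u*0.000000 + p_m*0.000000 + p_d*0.000000] = 0.000000
  V(1,-1) = exp(-r*dt) * [p_u*5.876049 + p_m*28.663402 + p_d*49.343142] = 28.922034
  V(1,+0) = exp(-r*dt) * [p_u*0.141246 + p_m*5.876049 + p_d*28.663402] = 9.174058
  V(1,+1) = exp(-r*dt) * [p_u*0.000000 + p_m*0.141246 + p_d*5.876049] = 1.171515
  V(0,+0) = exp(-r*dt) * [p_u*1.171515 + p_m*9.174058 + p_d*28.922034] = 11.560242


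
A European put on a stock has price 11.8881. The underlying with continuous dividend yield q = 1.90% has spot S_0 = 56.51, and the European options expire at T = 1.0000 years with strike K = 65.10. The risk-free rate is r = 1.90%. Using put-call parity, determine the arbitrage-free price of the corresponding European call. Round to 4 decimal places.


Answer: Call price = 3.4598

Derivation:
Put-call parity: C - P = S_0 * exp(-qT) - K * exp(-rT).
S_0 * exp(-qT) = 56.5100 * 0.98117936 = 55.44644576
K * exp(-rT) = 65.1000 * 0.98117936 = 63.87477648
C = P + S*exp(-qT) - K*exp(-rT)
C = 11.8881 + 55.44644576 - 63.87477648 = 3.4598


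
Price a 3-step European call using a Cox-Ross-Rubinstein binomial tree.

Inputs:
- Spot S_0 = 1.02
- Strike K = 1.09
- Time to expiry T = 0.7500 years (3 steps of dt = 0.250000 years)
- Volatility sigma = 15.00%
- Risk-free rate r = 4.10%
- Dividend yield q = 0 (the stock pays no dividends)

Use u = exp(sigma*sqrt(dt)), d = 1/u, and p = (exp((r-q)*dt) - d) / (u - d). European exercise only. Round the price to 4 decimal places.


dt = T/N = 0.250000
u = exp(sigma*sqrt(dt)) = 1.077884; d = 1/u = 0.927743
p = (exp((r-q)*dt) - d) / (u - d) = 0.549879
Discount per step: exp(-r*dt) = 0.989802
Stock lattice S(k, i) with i counting down-moves:
  k=0: S(0,0) = 1.0200
  k=1: S(1,0) = 1.0994; S(1,1) = 0.9463
  k=2: S(2,0) = 1.1851; S(2,1) = 1.0200; S(2,2) = 0.8779
  k=3: S(3,0) = 1.2774; S(3,1) = 1.0994; S(3,2) = 0.9463; S(3,3) = 0.8145
Terminal payoffs V(N, i) = max(S_T - K, 0):
  V(3,0) = 0.187369; V(3,1) = 0.009442; V(3,2) = 0.000000; V(3,3) = 0.000000
Backward induction: V(k, i) = exp(-r*dt) * [p * V(k+1, i) + (1-p) * V(k+1, i+1)].
  V(2,0) = exp(-r*dt) * [p*0.187369 + (1-p)*0.009442] = 0.106186
  V(2,1) = exp(-r*dt) * [p*0.009442 + (1-p)*0.000000] = 0.005139
  V(2,2) = exp(-r*dt) * [p*0.000000 + (1-p)*0.000000] = 0.000000
  V(1,0) = exp(-r*dt) * [p*0.106186 + (1-p)*0.005139] = 0.060084
  V(1,1) = exp(-r*dt) * [p*0.005139 + (1-p)*0.000000] = 0.002797
  V(0,0) = exp(-r*dt) * [p*0.060084 + (1-p)*0.002797] = 0.033948

Answer: Price = V(0,0) = 0.0339


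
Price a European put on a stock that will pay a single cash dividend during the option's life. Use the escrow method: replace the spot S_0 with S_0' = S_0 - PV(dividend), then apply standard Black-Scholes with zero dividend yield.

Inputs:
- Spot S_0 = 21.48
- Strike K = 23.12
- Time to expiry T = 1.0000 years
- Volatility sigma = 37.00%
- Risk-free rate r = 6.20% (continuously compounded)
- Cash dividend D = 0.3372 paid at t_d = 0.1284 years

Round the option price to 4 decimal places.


PV(D) = D * exp(-r * t_d) = 0.3372 * 0.99207080 = 0.33452627
S_0' = S_0 - PV(D) = 21.4800 - 0.33452627 = 21.14547373
d1 = (ln(S_0'/K) + (r + sigma^2/2)*T) / (sigma*sqrt(T)) = 0.11129143
d2 = d1 - sigma*sqrt(T) = -0.25870857
exp(-rT) = 0.93988289
N(-d1) = 0.45569262; N(-d2) = 0.60206995
P = K * exp(-rT) * N(-d2) - S_0' * N(-d1) = 23.1200 * 0.93988289 * 0.60206995 - 21.14547373 * 0.45569262 = 3.4472

Answer: Price = 3.4472


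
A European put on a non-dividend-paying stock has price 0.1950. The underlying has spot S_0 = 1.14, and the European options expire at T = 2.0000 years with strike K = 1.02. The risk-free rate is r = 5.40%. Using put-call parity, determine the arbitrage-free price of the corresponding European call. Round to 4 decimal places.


Answer: Call price = 0.4194

Derivation:
Put-call parity: C - P = S_0 * exp(-qT) - K * exp(-rT).
S_0 * exp(-qT) = 1.1400 * 1.00000000 = 1.14000000
K * exp(-rT) = 1.0200 * 0.89762760 = 0.91558015
C = P + S*exp(-qT) - K*exp(-rT)
C = 0.1950 + 1.14000000 - 0.91558015 = 0.4194


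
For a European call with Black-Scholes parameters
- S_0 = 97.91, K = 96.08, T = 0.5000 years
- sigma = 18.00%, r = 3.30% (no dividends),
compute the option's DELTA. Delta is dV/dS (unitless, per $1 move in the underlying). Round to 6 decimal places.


d1 = 0.3415130246; d2 = 0.2142338039
phi(d1) = 0.3763430795; exp(-qT) = 1.0000000000; exp(-rT) = 0.9836353794
N(d1) = 0.6336412993
Delta = exp(-qT) * N(d1) = 1.0000000000 * 0.6336412993 = 0.633641

Answer: Delta = 0.633641


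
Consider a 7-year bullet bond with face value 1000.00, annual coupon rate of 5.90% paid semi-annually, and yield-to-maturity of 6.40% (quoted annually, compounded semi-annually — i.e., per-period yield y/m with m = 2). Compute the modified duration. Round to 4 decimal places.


Answer: Modified duration = 5.6344

Derivation:
Coupon per period c = face * coupon_rate / m = 29.500000
Periods per year m = 2; per-period yield y/m = 0.032000
Number of cashflows N = 14
Cashflows (t years, CF_t, discount factor 1/(1+y/m)^(m*t), PV):
  t = 0.5000: CF_t = 29.500000, DF = 0.968992, PV = 28.585271
  t = 1.0000: CF_t = 29.500000, DF = 0.938946, PV = 27.698906
  t = 1.5000: CF_t = 29.500000, DF = 0.909831, PV = 26.840025
  t = 2.0000: CF_t = 29.500000, DF = 0.881620, PV = 26.007777
  t = 2.5000: CF_t = 29.500000, DF = 0.854283, PV = 25.201334
  t = 3.0000: CF_t = 29.500000, DF = 0.827793, PV = 24.419897
  t = 3.5000: CF_t = 29.500000, DF = 0.802125, PV = 23.662691
  t = 4.0000: CF_t = 29.500000, DF = 0.777253, PV = 22.928964
  t = 4.5000: CF_t = 29.500000, DF = 0.753152, PV = 22.217989
  t = 5.0000: CF_t = 29.500000, DF = 0.729799, PV = 21.529059
  t = 5.5000: CF_t = 29.500000, DF = 0.707169, PV = 20.861491
  t = 6.0000: CF_t = 29.500000, DF = 0.685241, PV = 20.214623
  t = 6.5000: CF_t = 29.500000, DF = 0.663994, PV = 19.587813
  t = 7.0000: CF_t = 1029.500000, DF = 0.643405, PV = 662.385152
Price P = sum_t PV_t = 972.140993
First compute Macaulay numerator sum_t t * PV_t:
  t * PV_t at t = 0.5000: 14.292636
  t * PV_t at t = 1.0000: 27.698906
  t * PV_t at t = 1.5000: 40.260038
  t * PV_t at t = 2.0000: 52.015553
  t * PV_t at t = 2.5000: 63.003335
  t * PV_t at t = 3.0000: 73.259692
  t * PV_t at t = 3.5000: 82.819419
  t * PV_t at t = 4.0000: 91.715857
  t * PV_t at t = 4.5000: 99.980949
  t * PV_t at t = 5.0000: 107.645294
  t * PV_t at t = 5.5000: 114.738201
  t * PV_t at t = 6.0000: 121.287739
  t * PV_t at t = 6.5000: 127.320785
  t * PV_t at t = 7.0000: 4636.696065
Macaulay duration D = 5652.734469 / 972.140993 = 5.814727
Modified duration = D / (1 + y/m) = 5.814727 / (1 + 0.032000) = 5.634425


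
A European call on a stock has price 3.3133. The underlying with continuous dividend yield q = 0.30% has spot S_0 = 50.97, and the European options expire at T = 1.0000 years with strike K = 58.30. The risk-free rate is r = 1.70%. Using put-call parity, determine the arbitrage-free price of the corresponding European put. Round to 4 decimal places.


Answer: Put price = 9.8133

Derivation:
Put-call parity: C - P = S_0 * exp(-qT) - K * exp(-rT).
S_0 * exp(-qT) = 50.9700 * 0.99700450 = 50.81731914
K * exp(-rT) = 58.3000 * 0.98314368 = 57.31727681
P = C - S*exp(-qT) + K*exp(-rT)
P = 3.3133 - 50.81731914 + 57.31727681 = 9.8133


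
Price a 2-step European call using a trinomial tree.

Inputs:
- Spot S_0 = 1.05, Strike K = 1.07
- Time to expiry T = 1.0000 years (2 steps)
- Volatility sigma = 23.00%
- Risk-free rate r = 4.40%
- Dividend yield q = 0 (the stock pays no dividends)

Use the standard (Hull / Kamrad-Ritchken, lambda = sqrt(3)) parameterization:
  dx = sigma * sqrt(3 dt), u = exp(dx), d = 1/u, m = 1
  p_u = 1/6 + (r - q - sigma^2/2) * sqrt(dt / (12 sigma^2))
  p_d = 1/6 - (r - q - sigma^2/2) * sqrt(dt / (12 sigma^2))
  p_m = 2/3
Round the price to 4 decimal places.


Answer: Price = V(0,0) = 0.0994

Derivation:
dt = T/N = 0.500000; dx = sigma*sqrt(3*dt) = 0.281691
u = exp(dx) = 1.325370; d = 1/u = 0.754507
p_u = 0.182242, p_m = 0.666667, p_d = 0.151091
Discount per step: exp(-r*dt) = 0.978240
Stock lattice S(k, j) with j the centered position index:
  k=0: S(0,+0) = 1.0500
  k=1: S(1,-1) = 0.7922; S(1,+0) = 1.0500; S(1,+1) = 1.3916
  k=2: S(2,-2) = 0.5977; S(2,-1) = 0.7922; S(2,+0) = 1.0500; S(2,+1) = 1.3916; S(2,+2) = 1.8444
Terminal payoffs V(N, j) = max(S_T - K, 0):
  V(2,-2) = 0.000000; V(2,-1) = 0.000000; V(2,+0) = 0.000000; V(2,+1) = 0.321638; V(2,+2) = 0.774435
Backward induction: V(k, j) = exp(-r*dt) * [p_u * V(k+1, j+1) + p_m * V(k+1, j) + p_d * V(k+1, j-1)]
  V(1,-1) = exp(-r*dt) * [p_u*0.000000 + p_m*0.000000 + p_d*0.000000] = 0.000000
  V(1,+0) = exp(-r*dt) * [p_u*0.321638 + p_m*0.000000 + p_d*0.000000] = 0.057341
  V(1,+1) = exp(-r*dt) * [p_u*0.774435 + p_m*0.321638 + p_d*0.000000] = 0.347823
  V(0,+0) = exp(-r*dt) * [p_u*0.347823 + p_m*0.057341 + p_d*0.000000] = 0.099404


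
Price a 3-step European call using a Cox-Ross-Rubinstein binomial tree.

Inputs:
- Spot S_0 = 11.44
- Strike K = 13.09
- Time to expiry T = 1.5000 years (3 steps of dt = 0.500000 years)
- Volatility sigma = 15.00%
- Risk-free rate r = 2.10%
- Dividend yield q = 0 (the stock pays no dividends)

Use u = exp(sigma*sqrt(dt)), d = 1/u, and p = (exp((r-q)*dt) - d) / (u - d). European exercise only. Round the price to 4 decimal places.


Answer: Price = V(0,0) = 0.3658

Derivation:
dt = T/N = 0.500000
u = exp(sigma*sqrt(dt)) = 1.111895; d = 1/u = 0.899365
p = (exp((r-q)*dt) - d) / (u - d) = 0.523173
Discount per step: exp(-r*dt) = 0.989555
Stock lattice S(k, i) with i counting down-moves:
  k=0: S(0,0) = 11.4400
  k=1: S(1,0) = 12.7201; S(1,1) = 10.2887
  k=2: S(2,0) = 14.1434; S(2,1) = 11.4400; S(2,2) = 9.2533
  k=3: S(3,0) = 15.7260; S(3,1) = 12.7201; S(3,2) = 10.2887; S(3,3) = 8.3221
Terminal payoffs V(N, i) = max(S_T - K, 0):
  V(3,0) = 2.635979; V(3,1) = 0.000000; V(3,2) = 0.000000; V(3,3) = 0.000000
Backward induction: V(k, i) = exp(-r*dt) * [p * V(k+1, i) + (1-p) * V(k+1, i+1)].
  V(2,0) = exp(-r*dt) * [p*2.635979 + (1-p)*0.000000] = 1.364669
  V(2,1) = exp(-r*dt) * [p*0.000000 + (1-p)*0.000000] = 0.000000
  V(2,2) = exp(-r*dt) * [p*0.000000 + (1-p)*0.000000] = 0.000000
  V(1,0) = exp(-r*dt) * [p*1.364669 + (1-p)*0.000000] = 0.706501
  V(1,1) = exp(-r*dt) * [p*0.000000 + (1-p)*0.000000] = 0.000000
  V(0,0) = exp(-r*dt) * [p*0.706501 + (1-p)*0.000000] = 0.365762


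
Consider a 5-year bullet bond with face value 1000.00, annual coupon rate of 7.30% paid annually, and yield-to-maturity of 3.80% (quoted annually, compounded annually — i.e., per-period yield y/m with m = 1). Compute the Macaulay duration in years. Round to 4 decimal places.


Answer: Macaulay duration = 4.4138 years

Derivation:
Coupon per period c = face * coupon_rate / m = 73.000000
Periods per year m = 1; per-period yield y/m = 0.038000
Number of cashflows N = 5
Cashflows (t years, CF_t, discount factor 1/(1+y/m)^(m*t), PV):
  t = 1.0000: CF_t = 73.000000, DF = 0.963391, PV = 70.327553
  t = 2.0000: CF_t = 73.000000, DF = 0.928122, PV = 67.752941
  t = 3.0000: CF_t = 73.000000, DF = 0.894145, PV = 65.272583
  t = 4.0000: CF_t = 73.000000, DF = 0.861411, PV = 62.883028
  t = 5.0000: CF_t = 1073.000000, DF = 0.829876, PV = 890.457004
Price P = sum_t PV_t = 1156.693110
Macaulay numerator sum_t t * PV_t:
  t * PV_t at t = 1.0000: 70.327553
  t * PV_t at t = 2.0000: 135.505882
  t * PV_t at t = 3.0000: 195.817749
  t * PV_t at t = 4.0000: 251.532112
  t * PV_t at t = 5.0000: 4452.285021
Macaulay duration D = (sum_t t * PV_t) / P = 5105.468318 / 1156.693110 = 4.413849


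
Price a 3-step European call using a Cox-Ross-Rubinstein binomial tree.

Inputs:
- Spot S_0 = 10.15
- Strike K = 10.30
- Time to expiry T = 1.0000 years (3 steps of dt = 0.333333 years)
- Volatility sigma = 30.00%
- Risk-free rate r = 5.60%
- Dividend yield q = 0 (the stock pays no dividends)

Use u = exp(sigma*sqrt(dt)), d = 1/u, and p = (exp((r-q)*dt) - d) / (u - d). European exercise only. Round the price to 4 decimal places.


dt = T/N = 0.333333
u = exp(sigma*sqrt(dt)) = 1.189110; d = 1/u = 0.840965
p = (exp((r-q)*dt) - d) / (u - d) = 0.510928
Discount per step: exp(-r*dt) = 0.981506
Stock lattice S(k, i) with i counting down-moves:
  k=0: S(0,0) = 10.1500
  k=1: S(1,0) = 12.0695; S(1,1) = 8.5358
  k=2: S(2,0) = 14.3519; S(2,1) = 10.1500; S(2,2) = 7.1783
  k=3: S(3,0) = 17.0660; S(3,1) = 12.0695; S(3,2) = 8.5358; S(3,3) = 6.0367
Terminal payoffs V(N, i) = max(S_T - K, 0):
  V(3,0) = 6.766013; V(3,1) = 1.769466; V(3,2) = 0.000000; V(3,3) = 0.000000
Backward induction: V(k, i) = exp(-r*dt) * [p * V(k+1, i) + (1-p) * V(k+1, i+1)].
  V(2,0) = exp(-r*dt) * [p*6.766013 + (1-p)*1.769466] = 4.242405
  V(2,1) = exp(-r*dt) * [p*1.769466 + (1-p)*0.000000] = 0.887350
  V(2,2) = exp(-r*dt) * [p*0.000000 + (1-p)*0.000000] = 0.000000
  V(1,0) = exp(-r*dt) * [p*4.242405 + (1-p)*0.887350] = 2.553429
  V(1,1) = exp(-r*dt) * [p*0.887350 + (1-p)*0.000000] = 0.444987
  V(0,0) = exp(-r*dt) * [p*2.553429 + (1-p)*0.444987] = 1.494097

Answer: Price = V(0,0) = 1.4941


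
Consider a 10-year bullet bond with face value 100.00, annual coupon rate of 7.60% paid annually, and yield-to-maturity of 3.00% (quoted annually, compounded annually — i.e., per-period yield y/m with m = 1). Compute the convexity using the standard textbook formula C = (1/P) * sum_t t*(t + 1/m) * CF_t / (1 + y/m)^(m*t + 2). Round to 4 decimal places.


Answer: Convexity = 73.4477

Derivation:
Coupon per period c = face * coupon_rate / m = 7.600000
Periods per year m = 1; per-period yield y/m = 0.030000
Number of cashflows N = 10
Cashflows (t years, CF_t, discount factor 1/(1+y/m)^(m*t), PV):
  t = 1.0000: CF_t = 7.600000, DF = 0.970874, PV = 7.378641
  t = 2.0000: CF_t = 7.600000, DF = 0.942596, PV = 7.163729
  t = 3.0000: CF_t = 7.600000, DF = 0.915142, PV = 6.955077
  t = 4.0000: CF_t = 7.600000, DF = 0.888487, PV = 6.752502
  t = 5.0000: CF_t = 7.600000, DF = 0.862609, PV = 6.555827
  t = 6.0000: CF_t = 7.600000, DF = 0.837484, PV = 6.364880
  t = 7.0000: CF_t = 7.600000, DF = 0.813092, PV = 6.179495
  t = 8.0000: CF_t = 7.600000, DF = 0.789409, PV = 5.999510
  t = 9.0000: CF_t = 7.600000, DF = 0.766417, PV = 5.824767
  t = 10.0000: CF_t = 107.600000, DF = 0.744094, PV = 80.064505
Price P = sum_t PV_t = 139.238933
Convexity numerator sum_t t*(t + 1/m) * CF_t / (1+y/m)^(m*t + 2):
  t = 1.0000: term = 13.910153
  t = 2.0000: term = 40.515009
  t = 3.0000: term = 78.669921
  t = 4.0000: term = 127.297607
  t = 5.0000: term = 185.384865
  t = 6.0000: term = 251.979428
  t = 7.0000: term = 326.186961
  t = 8.0000: term = 407.168190
  t = 9.0000: term = 494.136153
  t = 10.0000: term = 8301.532262
Convexity = (1/P) * sum = 10226.780550 / 139.238933 = 73.447708


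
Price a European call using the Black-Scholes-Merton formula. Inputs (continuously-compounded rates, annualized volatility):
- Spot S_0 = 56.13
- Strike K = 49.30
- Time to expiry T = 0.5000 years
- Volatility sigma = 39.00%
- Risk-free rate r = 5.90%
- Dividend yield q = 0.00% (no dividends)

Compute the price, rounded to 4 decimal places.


d1 = (ln(S/K) + (r - q + 0.5*sigma^2) * T) / (sigma * sqrt(T)) = 0.71534312
d2 = d1 - sigma * sqrt(T) = 0.43957147
exp(-rT) = 0.97093088; exp(-qT) = 1.00000000
C = S_0 * exp(-qT) * N(d1) - K * exp(-rT) * N(d2)
N(d1) = 0.76280147; N(d2) = 0.66987625
C = 56.1300 * 1.00000000 * 0.76280147 - 49.3000 * 0.97093088 * 0.66987625 = 10.7512

Answer: Price = 10.7512


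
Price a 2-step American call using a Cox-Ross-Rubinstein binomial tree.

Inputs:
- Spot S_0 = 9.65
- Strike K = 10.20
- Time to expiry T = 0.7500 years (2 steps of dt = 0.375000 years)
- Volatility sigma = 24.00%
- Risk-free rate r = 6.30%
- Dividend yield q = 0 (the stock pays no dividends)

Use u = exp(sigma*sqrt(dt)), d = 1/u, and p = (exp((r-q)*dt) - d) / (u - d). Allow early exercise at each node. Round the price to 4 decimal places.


Answer: Price = V(0,0) = 0.7766

Derivation:
dt = T/N = 0.375000
u = exp(sigma*sqrt(dt)) = 1.158319; d = 1/u = 0.863320
p = (exp((r-q)*dt) - d) / (u - d) = 0.544362
Discount per step: exp(-r*dt) = 0.976652
Stock lattice S(k, i) with i counting down-moves:
  k=0: S(0,0) = 9.6500
  k=1: S(1,0) = 11.1778; S(1,1) = 8.3310
  k=2: S(2,0) = 12.9474; S(2,1) = 9.6500; S(2,2) = 7.1924
Terminal payoffs V(N, i) = max(S_T - K, 0):
  V(2,0) = 2.747422; V(2,1) = 0.000000; V(2,2) = 0.000000
Backward induction: V(k, i) = exp(-r*dt) * [p * V(k+1, i) + (1-p) * V(k+1, i+1)]; then take max(V_cont, immediate exercise) for American.
  V(1,0) = exp(-r*dt) * [p*2.747422 + (1-p)*0.000000] = 1.460674; exercise = 0.977774; V(1,0) = max -> 1.460674
  V(1,1) = exp(-r*dt) * [p*0.000000 + (1-p)*0.000000] = 0.000000; exercise = 0.000000; V(1,1) = max -> 0.000000
  V(0,0) = exp(-r*dt) * [p*1.460674 + (1-p)*0.000000] = 0.776571; exercise = 0.000000; V(0,0) = max -> 0.776571


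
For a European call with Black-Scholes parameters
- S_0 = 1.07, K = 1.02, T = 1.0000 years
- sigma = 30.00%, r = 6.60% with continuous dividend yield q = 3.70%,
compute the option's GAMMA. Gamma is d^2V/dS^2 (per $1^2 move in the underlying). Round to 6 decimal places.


d1 = 0.4061867373; d2 = 0.1061867373
phi(d1) = 0.3673528804; exp(-qT) = 0.9636761353; exp(-rT) = 0.9361308643
Gamma = exp(-qT) * phi(d1) / (S * sigma * sqrt(T)) = 0.9636761353 * 0.3673528804 / (1.0700 * 0.3000 * 1.0000000000) = 1.102832

Answer: Gamma = 1.102832


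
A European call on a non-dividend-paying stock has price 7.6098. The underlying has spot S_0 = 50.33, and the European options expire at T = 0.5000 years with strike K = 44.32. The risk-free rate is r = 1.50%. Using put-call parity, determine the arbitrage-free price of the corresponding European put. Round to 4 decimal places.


Answer: Put price = 1.2686

Derivation:
Put-call parity: C - P = S_0 * exp(-qT) - K * exp(-rT).
S_0 * exp(-qT) = 50.3300 * 1.00000000 = 50.33000000
K * exp(-rT) = 44.3200 * 0.99252805 = 43.98884339
P = C - S*exp(-qT) + K*exp(-rT)
P = 7.6098 - 50.33000000 + 43.98884339 = 1.2686


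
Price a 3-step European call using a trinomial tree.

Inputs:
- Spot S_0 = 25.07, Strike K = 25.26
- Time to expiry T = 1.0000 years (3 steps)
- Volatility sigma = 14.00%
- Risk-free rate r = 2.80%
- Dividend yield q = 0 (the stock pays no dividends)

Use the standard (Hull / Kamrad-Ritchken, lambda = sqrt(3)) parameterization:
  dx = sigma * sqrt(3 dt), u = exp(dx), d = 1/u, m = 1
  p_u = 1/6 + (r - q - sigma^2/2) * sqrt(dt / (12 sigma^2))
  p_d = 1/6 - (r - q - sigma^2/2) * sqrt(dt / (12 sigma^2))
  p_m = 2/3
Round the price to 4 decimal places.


dt = T/N = 0.333333; dx = sigma*sqrt(3*dt) = 0.140000
u = exp(dx) = 1.150274; d = 1/u = 0.869358
p_u = 0.188333, p_m = 0.666667, p_d = 0.145000
Discount per step: exp(-r*dt) = 0.990710
Stock lattice S(k, j) with j the centered position index:
  k=0: S(0,+0) = 25.0700
  k=1: S(1,-1) = 21.7948; S(1,+0) = 25.0700; S(1,+1) = 28.8374
  k=2: S(2,-2) = 18.9475; S(2,-1) = 21.7948; S(2,+0) = 25.0700; S(2,+1) = 28.8374; S(2,+2) = 33.1709
  k=3: S(3,-3) = 16.4722; S(3,-2) = 18.9475; S(3,-1) = 21.7948; S(3,+0) = 25.0700; S(3,+1) = 28.8374; S(3,+2) = 33.1709; S(3,+3) = 38.1556
Terminal payoffs V(N, j) = max(S_T - K, 0):
  V(3,-3) = 0.000000; V(3,-2) = 0.000000; V(3,-1) = 0.000000; V(3,+0) = 0.000000; V(3,+1) = 3.577364; V(3,+2) = 7.910864; V(3,+3) = 12.895576
Backward induction: V(k, j) = exp(-r*dt) * [p_u * V(k+1, j+1) + p_m * V(k+1, j) + p_d * V(k+1, j-1)]
  V(2,-2) = exp(-r*dt) * [p_u*0.000000 + p_m*0.000000 + p_d*0.000000] = 0.000000
  V(2,-1) = exp(-r*dt) * [p_u*0.000000 + p_m*0.000000 + p_d*0.000000] = 0.000000
  V(2,+0) = exp(-r*dt) * [p_u*3.577364 + p_m*0.000000 + p_d*0.000000] = 0.667478
  V(2,+1) = exp(-r*dt) * [p_u*7.910864 + p_m*3.577364 + p_d*0.000000] = 3.838792
  V(2,+2) = exp(-r*dt) * [p_u*12.895576 + p_m*7.910864 + p_d*3.577364] = 8.144919
  V(1,-1) = exp(-r*dt) * [p_u*0.667478 + p_m*0.000000 + p_d*0.000000] = 0.124541
  V(1,+0) = exp(-r*dt) * [p_u*3.838792 + p_m*0.667478 + p_d*0.000000] = 1.157108
  V(1,+1) = exp(-r*dt) * [p_u*8.144919 + p_m*3.838792 + p_d*0.667478] = 4.151015
  V(0,+0) = exp(-r*dt) * [p_u*4.151015 + p_m*1.157108 + p_d*0.124541] = 1.556641

Answer: Price = V(0,0) = 1.5566


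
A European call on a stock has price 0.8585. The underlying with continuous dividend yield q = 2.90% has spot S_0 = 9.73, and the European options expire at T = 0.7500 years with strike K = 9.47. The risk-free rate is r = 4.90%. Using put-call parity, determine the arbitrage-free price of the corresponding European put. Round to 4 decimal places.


Put-call parity: C - P = S_0 * exp(-qT) - K * exp(-rT).
S_0 * exp(-qT) = 9.7300 * 0.97848483 = 9.52065735
K * exp(-rT) = 9.4700 * 0.96391708 = 9.12829479
P = C - S*exp(-qT) + K*exp(-rT)
P = 0.8585 - 9.52065735 + 9.12829479 = 0.4661

Answer: Put price = 0.4661


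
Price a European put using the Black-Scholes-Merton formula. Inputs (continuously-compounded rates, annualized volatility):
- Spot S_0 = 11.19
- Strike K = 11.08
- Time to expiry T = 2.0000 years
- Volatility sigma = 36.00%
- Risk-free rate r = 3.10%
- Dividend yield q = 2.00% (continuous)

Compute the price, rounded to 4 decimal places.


d1 = (ln(S/K) + (r - q + 0.5*sigma^2) * T) / (sigma * sqrt(T)) = 0.31717440
d2 = d1 - sigma * sqrt(T) = -0.19194248
exp(-rT) = 0.93988289; exp(-qT) = 0.96078944
P = K * exp(-rT) * N(-d2) - S_0 * exp(-qT) * N(-d1)
N(-d1) = 0.37555564; N(-d2) = 0.57610637
P = 11.0800 * 0.93988289 * 0.57610637 - 11.1900 * 0.96078944 * 0.37555564 = 1.9618

Answer: Price = 1.9618


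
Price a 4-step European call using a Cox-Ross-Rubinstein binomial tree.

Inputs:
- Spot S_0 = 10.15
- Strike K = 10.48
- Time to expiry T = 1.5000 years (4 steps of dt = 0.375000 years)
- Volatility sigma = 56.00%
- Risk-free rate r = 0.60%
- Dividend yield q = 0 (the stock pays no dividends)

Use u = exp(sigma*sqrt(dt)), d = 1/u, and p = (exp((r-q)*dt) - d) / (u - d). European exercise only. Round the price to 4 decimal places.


dt = T/N = 0.375000
u = exp(sigma*sqrt(dt)) = 1.409068; d = 1/u = 0.709689
p = (exp((r-q)*dt) - d) / (u - d) = 0.418319
Discount per step: exp(-r*dt) = 0.997753
Stock lattice S(k, i) with i counting down-moves:
  k=0: S(0,0) = 10.1500
  k=1: S(1,0) = 14.3020; S(1,1) = 7.2033
  k=2: S(2,0) = 20.1526; S(2,1) = 10.1500; S(2,2) = 5.1121
  k=3: S(3,0) = 28.3963; S(3,1) = 14.3020; S(3,2) = 7.2033; S(3,3) = 3.6280
  k=4: S(4,0) = 40.0123; S(4,1) = 20.1526; S(4,2) = 10.1500; S(4,3) = 5.1121; S(4,4) = 2.5748
Terminal payoffs V(N, i) = max(S_T - K, 0):
  V(4,0) = 29.532342; V(4,1) = 9.672550; V(4,2) = 0.000000; V(4,3) = 0.000000; V(4,4) = 0.000000
Backward induction: V(k, i) = exp(-r*dt) * [p * V(k+1, i) + (1-p) * V(k+1, i+1)].
  V(3,0) = exp(-r*dt) * [p*29.532342 + (1-p)*9.672550] = 17.939869
  V(3,1) = exp(-r*dt) * [p*9.672550 + (1-p)*0.000000] = 4.037118
  V(3,2) = exp(-r*dt) * [p*0.000000 + (1-p)*0.000000] = 0.000000
  V(3,3) = exp(-r*dt) * [p*0.000000 + (1-p)*0.000000] = 0.000000
  V(2,0) = exp(-r*dt) * [p*17.939869 + (1-p)*4.037118] = 9.830759
  V(2,1) = exp(-r*dt) * [p*4.037118 + (1-p)*0.000000] = 1.685008
  V(2,2) = exp(-r*dt) * [p*0.000000 + (1-p)*0.000000] = 0.000000
  V(1,0) = exp(-r*dt) * [p*9.830759 + (1-p)*1.685008] = 5.081085
  V(1,1) = exp(-r*dt) * [p*1.685008 + (1-p)*0.000000] = 0.703287
  V(0,0) = exp(-r*dt) * [p*5.081085 + (1-p)*0.703287] = 2.528907

Answer: Price = V(0,0) = 2.5289


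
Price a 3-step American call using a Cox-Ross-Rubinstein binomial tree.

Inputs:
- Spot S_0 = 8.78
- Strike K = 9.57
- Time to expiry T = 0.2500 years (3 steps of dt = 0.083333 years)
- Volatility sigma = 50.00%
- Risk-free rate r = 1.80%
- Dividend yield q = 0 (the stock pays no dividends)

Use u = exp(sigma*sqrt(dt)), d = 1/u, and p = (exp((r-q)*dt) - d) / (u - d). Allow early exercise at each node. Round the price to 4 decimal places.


dt = T/N = 0.083333
u = exp(sigma*sqrt(dt)) = 1.155274; d = 1/u = 0.865596
p = (exp((r-q)*dt) - d) / (u - d) = 0.469160
Discount per step: exp(-r*dt) = 0.998501
Stock lattice S(k, i) with i counting down-moves:
  k=0: S(0,0) = 8.7800
  k=1: S(1,0) = 10.1433; S(1,1) = 7.5999
  k=2: S(2,0) = 11.7183; S(2,1) = 8.7800; S(2,2) = 6.5785
  k=3: S(3,0) = 13.5378; S(3,1) = 10.1433; S(3,2) = 7.5999; S(3,3) = 5.6943
Terminal payoffs V(N, i) = max(S_T - K, 0):
  V(3,0) = 3.967845; V(3,1) = 0.573306; V(3,2) = 0.000000; V(3,3) = 0.000000
Backward induction: V(k, i) = exp(-r*dt) * [p * V(k+1, i) + (1-p) * V(k+1, i+1)]; then take max(V_cont, immediate exercise) for American.
  V(2,0) = exp(-r*dt) * [p*3.967845 + (1-p)*0.573306] = 2.162642; exercise = 2.148298; V(2,0) = max -> 2.162642
  V(2,1) = exp(-r*dt) * [p*0.573306 + (1-p)*0.000000] = 0.268569; exercise = 0.000000; V(2,1) = max -> 0.268569
  V(2,2) = exp(-r*dt) * [p*0.000000 + (1-p)*0.000000] = 0.000000; exercise = 0.000000; V(2,2) = max -> 0.000000
  V(1,0) = exp(-r*dt) * [p*2.162642 + (1-p)*0.268569] = 1.155458; exercise = 0.573306; V(1,0) = max -> 1.155458
  V(1,1) = exp(-r*dt) * [p*0.268569 + (1-p)*0.000000] = 0.125813; exercise = 0.000000; V(1,1) = max -> 0.125813
  V(0,0) = exp(-r*dt) * [p*1.155458 + (1-p)*0.125813] = 0.607969; exercise = 0.000000; V(0,0) = max -> 0.607969

Answer: Price = V(0,0) = 0.6080
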